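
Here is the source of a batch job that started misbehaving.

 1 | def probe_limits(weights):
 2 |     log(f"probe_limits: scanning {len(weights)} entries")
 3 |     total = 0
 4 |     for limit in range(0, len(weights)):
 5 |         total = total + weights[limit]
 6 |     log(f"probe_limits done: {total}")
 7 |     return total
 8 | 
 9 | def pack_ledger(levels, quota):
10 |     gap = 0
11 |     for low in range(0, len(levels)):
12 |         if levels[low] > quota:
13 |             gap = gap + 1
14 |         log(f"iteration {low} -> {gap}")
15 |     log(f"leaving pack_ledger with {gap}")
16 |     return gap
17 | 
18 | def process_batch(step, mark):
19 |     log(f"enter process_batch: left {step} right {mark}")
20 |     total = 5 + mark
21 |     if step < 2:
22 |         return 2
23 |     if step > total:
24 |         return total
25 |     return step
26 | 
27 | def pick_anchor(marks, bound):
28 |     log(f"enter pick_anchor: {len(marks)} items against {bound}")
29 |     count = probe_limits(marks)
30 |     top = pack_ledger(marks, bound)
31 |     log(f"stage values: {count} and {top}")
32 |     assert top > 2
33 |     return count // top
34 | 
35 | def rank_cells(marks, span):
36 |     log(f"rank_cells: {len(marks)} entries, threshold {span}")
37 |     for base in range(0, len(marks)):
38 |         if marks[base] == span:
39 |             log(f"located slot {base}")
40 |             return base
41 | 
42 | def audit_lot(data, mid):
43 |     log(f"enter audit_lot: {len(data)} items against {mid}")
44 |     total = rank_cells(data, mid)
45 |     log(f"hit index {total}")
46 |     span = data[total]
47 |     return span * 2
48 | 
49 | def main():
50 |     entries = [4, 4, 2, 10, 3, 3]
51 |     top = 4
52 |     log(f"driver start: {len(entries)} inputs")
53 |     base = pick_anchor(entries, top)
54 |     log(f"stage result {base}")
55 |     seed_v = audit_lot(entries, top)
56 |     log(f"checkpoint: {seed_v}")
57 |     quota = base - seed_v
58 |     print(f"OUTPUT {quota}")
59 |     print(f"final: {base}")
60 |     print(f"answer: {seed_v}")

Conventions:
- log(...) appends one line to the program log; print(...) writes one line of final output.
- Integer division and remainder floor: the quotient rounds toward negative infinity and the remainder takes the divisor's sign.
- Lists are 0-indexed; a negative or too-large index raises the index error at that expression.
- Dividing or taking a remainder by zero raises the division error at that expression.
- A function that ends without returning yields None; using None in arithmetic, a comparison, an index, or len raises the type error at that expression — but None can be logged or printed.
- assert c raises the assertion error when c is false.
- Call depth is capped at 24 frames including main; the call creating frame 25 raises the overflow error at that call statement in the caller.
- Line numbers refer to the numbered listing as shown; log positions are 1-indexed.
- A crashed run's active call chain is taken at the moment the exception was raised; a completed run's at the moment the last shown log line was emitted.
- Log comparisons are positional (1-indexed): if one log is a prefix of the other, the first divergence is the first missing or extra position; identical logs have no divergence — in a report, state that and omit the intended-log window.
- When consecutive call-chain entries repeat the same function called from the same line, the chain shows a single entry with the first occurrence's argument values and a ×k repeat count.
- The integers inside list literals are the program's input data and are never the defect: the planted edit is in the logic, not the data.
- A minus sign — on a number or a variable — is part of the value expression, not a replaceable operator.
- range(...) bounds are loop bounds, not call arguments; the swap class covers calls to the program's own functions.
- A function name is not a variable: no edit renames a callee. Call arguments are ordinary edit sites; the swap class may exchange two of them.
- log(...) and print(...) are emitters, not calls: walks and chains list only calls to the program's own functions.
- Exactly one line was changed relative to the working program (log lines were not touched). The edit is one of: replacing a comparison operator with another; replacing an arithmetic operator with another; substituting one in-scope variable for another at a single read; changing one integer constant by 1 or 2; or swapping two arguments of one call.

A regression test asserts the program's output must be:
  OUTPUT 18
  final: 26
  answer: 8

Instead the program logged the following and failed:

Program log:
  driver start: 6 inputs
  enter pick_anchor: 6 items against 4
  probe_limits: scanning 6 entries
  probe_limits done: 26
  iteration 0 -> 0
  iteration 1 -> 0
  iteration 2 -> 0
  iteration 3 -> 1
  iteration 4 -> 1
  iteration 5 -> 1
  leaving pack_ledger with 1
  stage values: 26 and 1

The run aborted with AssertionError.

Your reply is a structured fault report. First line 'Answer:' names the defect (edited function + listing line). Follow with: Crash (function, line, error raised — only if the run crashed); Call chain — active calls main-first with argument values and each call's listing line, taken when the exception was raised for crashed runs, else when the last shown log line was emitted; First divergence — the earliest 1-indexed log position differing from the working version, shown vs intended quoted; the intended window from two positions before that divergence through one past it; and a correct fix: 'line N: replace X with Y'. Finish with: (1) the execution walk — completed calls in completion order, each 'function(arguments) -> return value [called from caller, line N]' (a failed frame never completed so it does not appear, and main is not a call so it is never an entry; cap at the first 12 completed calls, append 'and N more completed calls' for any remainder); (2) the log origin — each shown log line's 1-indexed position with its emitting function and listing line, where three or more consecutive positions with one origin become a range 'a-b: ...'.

Answer: the defect is in pick_anchor at line 32.
The tell: A complete run would log 'stage result 26' next, but this one stopped at 12 lines.
Crash: pick_anchor, line 32, AssertionError.
Call chain: main -> pick_anchor([4, 4, 2, 10, 3, 3], 4) (called at line 53).
First divergence: position 13 (shown log ended at 12 lines; the working version continues: 'stage result 26').
Intended log window:
  11: leaving pack_ledger with 1
  12: stage values: 26 and 1
  13: stage result 26
  14: enter audit_lot: 6 items against 4
Execution walk:
  probe_limits([4, 4, 2, 10, 3, 3]) -> 26  [called from pick_anchor, line 29]
  pack_ledger([4, 4, 2, 10, 3, 3], 4) -> 1  [called from pick_anchor, line 30]
Log line origins:
  1: logged in main at line 52
  2: logged in pick_anchor at line 28
  3: logged in probe_limits at line 2
  4: logged in probe_limits at line 6
  5-10: logged in pack_ledger at line 14
  11: logged in pack_ledger at line 15
  12: logged in pick_anchor at line 31
A correct fix: line 32: replace `2` with `0`.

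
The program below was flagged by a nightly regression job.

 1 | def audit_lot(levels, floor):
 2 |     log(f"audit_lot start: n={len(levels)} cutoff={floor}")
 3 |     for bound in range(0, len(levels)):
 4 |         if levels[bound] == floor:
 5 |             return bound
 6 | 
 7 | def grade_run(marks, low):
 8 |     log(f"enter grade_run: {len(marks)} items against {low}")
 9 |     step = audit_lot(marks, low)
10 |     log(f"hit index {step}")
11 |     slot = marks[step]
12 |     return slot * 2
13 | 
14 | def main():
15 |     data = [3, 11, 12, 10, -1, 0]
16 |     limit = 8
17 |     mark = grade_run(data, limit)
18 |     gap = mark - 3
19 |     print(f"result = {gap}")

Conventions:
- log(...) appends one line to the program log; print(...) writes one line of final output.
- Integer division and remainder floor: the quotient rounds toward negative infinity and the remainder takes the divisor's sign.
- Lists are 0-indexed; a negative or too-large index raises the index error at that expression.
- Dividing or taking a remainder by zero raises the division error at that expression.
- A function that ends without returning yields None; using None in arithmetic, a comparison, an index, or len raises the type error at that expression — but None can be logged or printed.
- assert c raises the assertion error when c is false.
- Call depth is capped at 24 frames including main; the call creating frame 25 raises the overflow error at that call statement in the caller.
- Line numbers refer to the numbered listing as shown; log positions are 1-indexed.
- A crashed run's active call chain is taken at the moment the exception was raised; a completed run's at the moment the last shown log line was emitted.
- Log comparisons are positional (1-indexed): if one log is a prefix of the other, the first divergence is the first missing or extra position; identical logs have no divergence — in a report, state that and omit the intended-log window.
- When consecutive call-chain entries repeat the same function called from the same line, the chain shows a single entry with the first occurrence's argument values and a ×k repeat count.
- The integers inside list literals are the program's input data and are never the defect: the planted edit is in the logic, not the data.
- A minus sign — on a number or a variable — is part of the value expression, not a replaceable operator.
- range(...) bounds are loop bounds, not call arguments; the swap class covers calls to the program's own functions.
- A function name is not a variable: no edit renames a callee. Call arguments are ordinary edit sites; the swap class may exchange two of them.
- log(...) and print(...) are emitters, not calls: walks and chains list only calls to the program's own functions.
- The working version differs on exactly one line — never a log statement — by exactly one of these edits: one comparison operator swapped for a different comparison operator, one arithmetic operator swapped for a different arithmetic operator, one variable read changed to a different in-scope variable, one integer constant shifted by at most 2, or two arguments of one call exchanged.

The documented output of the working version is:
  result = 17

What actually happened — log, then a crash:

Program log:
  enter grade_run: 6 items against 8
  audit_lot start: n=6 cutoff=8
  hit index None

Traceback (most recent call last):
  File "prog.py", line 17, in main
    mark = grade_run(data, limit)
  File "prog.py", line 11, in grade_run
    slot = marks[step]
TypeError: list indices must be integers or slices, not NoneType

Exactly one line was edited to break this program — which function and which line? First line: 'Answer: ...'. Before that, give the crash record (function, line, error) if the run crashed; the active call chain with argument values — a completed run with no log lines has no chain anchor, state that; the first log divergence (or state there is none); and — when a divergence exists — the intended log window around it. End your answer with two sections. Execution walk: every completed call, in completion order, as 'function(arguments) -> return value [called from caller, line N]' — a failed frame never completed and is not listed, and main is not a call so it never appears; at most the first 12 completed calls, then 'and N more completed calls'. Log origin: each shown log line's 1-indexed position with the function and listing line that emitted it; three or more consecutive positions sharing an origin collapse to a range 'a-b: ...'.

Answer: the defect is in main at line 16.
Core observation: The earliest visible damage is log position 1 — 'enter grade_run: 6 items against 8' rather than the intended 'enter grade_run: 6 items against 10'.
Crash: grade_run, line 11, TypeError.
Call chain: main -> grade_run([3, 11, 12, 10, -1, 0], 8) (called at line 17).
First divergence: position 1; shown 'enter grade_run: 6 items against 8' vs intended 'enter grade_run: 6 items against 10'.
Intended log window:
  1: enter grade_run: 6 items against 10
  2: audit_lot start: n=6 cutoff=10
Execution walk:
  audit_lot([3, 11, 12, 10, -1, 0], 8) -> None  [called from grade_run, line 9]
Log line origins:
  1: emitted by grade_run (line 8)
  2: emitted by audit_lot (line 2)
  3: emitted by grade_run (line 10)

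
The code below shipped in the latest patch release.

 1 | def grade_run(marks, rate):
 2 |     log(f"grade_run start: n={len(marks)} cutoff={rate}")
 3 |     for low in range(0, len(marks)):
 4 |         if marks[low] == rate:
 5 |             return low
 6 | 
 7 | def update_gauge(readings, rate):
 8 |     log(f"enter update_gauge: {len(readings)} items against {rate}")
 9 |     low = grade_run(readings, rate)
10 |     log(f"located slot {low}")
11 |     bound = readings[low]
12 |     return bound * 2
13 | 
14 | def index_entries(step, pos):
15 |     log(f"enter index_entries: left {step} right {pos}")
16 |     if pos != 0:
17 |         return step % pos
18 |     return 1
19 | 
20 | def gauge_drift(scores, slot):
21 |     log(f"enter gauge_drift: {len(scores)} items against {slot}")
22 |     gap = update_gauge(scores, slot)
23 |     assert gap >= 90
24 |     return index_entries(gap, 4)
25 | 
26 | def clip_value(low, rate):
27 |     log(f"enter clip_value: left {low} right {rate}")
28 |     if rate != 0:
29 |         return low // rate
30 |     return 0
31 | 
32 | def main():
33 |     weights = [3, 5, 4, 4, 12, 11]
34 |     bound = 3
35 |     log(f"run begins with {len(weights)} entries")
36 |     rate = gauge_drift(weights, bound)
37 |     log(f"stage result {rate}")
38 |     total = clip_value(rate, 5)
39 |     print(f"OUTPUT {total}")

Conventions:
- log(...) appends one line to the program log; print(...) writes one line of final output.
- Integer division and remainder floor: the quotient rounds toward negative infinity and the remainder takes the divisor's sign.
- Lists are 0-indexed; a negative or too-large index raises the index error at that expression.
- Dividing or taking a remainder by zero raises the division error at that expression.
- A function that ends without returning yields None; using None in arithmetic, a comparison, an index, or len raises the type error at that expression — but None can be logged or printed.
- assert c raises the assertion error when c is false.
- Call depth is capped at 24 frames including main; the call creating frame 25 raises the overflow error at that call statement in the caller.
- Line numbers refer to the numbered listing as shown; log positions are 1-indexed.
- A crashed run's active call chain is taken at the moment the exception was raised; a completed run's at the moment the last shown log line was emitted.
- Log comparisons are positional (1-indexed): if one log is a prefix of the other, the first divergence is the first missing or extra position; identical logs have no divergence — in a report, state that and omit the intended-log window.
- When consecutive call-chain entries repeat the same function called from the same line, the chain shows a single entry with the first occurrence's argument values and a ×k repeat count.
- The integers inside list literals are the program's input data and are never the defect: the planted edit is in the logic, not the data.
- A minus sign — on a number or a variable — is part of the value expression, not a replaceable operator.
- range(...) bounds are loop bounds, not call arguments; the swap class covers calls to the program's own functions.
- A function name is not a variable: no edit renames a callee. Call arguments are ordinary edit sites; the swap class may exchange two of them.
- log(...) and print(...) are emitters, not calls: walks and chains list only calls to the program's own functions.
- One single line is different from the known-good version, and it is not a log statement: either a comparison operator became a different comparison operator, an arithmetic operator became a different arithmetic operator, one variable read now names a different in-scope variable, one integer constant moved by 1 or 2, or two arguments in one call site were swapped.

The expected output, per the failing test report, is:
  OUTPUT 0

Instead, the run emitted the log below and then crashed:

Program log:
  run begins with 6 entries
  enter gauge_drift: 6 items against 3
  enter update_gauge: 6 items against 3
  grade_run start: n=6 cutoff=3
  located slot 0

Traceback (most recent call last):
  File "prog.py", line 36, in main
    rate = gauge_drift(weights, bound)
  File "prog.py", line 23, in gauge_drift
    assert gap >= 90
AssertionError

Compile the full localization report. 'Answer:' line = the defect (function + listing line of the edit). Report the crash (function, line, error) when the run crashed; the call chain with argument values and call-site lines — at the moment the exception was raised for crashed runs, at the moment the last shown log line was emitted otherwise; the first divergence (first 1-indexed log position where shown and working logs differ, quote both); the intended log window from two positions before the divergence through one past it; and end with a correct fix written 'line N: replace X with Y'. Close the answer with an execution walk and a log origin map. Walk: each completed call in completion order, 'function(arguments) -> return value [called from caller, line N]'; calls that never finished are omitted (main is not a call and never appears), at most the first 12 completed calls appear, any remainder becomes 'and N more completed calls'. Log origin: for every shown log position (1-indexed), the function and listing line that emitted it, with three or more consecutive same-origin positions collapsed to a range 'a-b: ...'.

Answer: the defect is in gauge_drift at line 23.
Key fact: After 5 matching log lines the faulty run goes silent, while the working version continues with 'enter index_entries: left 6 right 4'.
Crash: gauge_drift, line 23, AssertionError.
Call chain: main -> gauge_drift([3, 5, 4, 4, 12, 11], 3) (called at line 36).
First divergence: position 6 (shown log ended at 5 lines; the working version continues: 'enter index_entries: left 6 right 4').
Intended log window:
  4: grade_run start: n=6 cutoff=3
  5: located slot 0
  6: enter index_entries: left 6 right 4
  7: stage result 2
Execution walk:
  grade_run([3, 5, 4, 4, 12, 11], 3) -> 0  [called from update_gauge, line 9]
  update_gauge([3, 5, 4, 4, 12, 11], 3) -> 6  [called from gauge_drift, line 22]
Origin of each log line:
  1: logged in main at line 35
  2: logged in gauge_drift at line 21
  3: logged in update_gauge at line 8
  4: logged in grade_run at line 2
  5: logged in update_gauge at line 10
A correct fix: line 23: replace `>=` with `<=`.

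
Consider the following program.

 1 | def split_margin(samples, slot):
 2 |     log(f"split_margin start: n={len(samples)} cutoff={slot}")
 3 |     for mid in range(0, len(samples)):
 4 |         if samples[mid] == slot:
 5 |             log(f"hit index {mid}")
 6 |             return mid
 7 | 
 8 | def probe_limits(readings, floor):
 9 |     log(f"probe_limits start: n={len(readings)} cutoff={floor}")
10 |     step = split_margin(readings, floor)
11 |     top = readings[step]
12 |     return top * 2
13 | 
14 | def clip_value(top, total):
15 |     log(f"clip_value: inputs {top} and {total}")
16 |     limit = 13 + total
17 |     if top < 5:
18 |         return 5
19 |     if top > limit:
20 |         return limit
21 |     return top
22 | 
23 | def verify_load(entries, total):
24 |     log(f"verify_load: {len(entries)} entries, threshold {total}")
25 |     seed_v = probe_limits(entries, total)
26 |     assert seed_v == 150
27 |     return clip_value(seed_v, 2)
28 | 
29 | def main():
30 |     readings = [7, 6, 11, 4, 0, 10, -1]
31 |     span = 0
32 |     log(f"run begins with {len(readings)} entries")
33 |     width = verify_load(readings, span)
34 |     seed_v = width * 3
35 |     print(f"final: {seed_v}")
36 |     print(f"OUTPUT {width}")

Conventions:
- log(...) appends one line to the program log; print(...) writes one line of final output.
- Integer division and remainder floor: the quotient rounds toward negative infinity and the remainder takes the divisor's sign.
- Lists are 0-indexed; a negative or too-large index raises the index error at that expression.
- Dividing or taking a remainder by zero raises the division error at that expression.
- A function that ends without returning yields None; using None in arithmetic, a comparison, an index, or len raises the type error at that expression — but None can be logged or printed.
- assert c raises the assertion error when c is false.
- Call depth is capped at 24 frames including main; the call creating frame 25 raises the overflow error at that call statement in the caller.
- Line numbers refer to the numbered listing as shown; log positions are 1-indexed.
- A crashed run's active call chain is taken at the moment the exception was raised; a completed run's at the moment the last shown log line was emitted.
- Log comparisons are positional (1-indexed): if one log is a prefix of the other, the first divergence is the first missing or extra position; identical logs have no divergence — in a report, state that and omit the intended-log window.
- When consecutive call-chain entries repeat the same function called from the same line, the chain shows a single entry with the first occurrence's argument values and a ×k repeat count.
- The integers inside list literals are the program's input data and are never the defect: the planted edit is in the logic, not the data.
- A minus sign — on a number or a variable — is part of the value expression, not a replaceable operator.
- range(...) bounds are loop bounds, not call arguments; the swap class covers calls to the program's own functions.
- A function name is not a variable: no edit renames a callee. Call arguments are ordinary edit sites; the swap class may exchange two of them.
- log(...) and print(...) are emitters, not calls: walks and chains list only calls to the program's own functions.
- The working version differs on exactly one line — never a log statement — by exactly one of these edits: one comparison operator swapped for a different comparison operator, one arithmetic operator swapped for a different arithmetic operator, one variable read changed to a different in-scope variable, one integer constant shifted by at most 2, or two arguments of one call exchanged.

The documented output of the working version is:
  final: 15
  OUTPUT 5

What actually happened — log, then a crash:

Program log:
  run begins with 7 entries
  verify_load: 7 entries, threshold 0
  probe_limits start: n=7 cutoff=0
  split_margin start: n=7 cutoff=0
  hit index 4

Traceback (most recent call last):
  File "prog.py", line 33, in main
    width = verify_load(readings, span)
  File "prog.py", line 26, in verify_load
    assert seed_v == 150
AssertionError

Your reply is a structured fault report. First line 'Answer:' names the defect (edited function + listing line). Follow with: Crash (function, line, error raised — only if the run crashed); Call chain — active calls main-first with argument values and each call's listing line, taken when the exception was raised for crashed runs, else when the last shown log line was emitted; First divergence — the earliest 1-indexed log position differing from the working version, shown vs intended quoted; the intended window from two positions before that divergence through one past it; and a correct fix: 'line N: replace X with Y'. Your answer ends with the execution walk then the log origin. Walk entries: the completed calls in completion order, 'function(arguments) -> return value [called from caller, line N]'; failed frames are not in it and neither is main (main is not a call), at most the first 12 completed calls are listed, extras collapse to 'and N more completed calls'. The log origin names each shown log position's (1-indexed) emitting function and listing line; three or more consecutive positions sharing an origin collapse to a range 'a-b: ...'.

Answer: the defect is in verify_load at line 26.
Core observation: The faulty run's log stops after 5 lines; the working version's next line would be 'clip_value: inputs 0 and 2'.
Crash: verify_load, line 26, AssertionError.
Call chain: main -> verify_load([7, 6, 11, 4, 0, 10, -1], 0) (called at line 33).
First divergence: position 6 — the faulty run's log ends after 5 lines; the working version continues with 'clip_value: inputs 0 and 2'.
Intended log window:
  4: split_margin start: n=7 cutoff=0
  5: hit index 4
  6: clip_value: inputs 0 and 2
Execution walk:
  split_margin([7, 6, 11, 4, 0, 10, -1], 0) -> 4  [called from probe_limits, line 10]
  probe_limits([7, 6, 11, 4, 0, 10, -1], 0) -> 0  [called from verify_load, line 25]
Log origin:
  1: emitted by main (line 32)
  2: emitted by verify_load (line 24)
  3: emitted by probe_limits (line 9)
  4: emitted by split_margin (line 2)
  5: emitted by split_margin (line 5)
A correct fix: line 26: replace `==` with `<=`.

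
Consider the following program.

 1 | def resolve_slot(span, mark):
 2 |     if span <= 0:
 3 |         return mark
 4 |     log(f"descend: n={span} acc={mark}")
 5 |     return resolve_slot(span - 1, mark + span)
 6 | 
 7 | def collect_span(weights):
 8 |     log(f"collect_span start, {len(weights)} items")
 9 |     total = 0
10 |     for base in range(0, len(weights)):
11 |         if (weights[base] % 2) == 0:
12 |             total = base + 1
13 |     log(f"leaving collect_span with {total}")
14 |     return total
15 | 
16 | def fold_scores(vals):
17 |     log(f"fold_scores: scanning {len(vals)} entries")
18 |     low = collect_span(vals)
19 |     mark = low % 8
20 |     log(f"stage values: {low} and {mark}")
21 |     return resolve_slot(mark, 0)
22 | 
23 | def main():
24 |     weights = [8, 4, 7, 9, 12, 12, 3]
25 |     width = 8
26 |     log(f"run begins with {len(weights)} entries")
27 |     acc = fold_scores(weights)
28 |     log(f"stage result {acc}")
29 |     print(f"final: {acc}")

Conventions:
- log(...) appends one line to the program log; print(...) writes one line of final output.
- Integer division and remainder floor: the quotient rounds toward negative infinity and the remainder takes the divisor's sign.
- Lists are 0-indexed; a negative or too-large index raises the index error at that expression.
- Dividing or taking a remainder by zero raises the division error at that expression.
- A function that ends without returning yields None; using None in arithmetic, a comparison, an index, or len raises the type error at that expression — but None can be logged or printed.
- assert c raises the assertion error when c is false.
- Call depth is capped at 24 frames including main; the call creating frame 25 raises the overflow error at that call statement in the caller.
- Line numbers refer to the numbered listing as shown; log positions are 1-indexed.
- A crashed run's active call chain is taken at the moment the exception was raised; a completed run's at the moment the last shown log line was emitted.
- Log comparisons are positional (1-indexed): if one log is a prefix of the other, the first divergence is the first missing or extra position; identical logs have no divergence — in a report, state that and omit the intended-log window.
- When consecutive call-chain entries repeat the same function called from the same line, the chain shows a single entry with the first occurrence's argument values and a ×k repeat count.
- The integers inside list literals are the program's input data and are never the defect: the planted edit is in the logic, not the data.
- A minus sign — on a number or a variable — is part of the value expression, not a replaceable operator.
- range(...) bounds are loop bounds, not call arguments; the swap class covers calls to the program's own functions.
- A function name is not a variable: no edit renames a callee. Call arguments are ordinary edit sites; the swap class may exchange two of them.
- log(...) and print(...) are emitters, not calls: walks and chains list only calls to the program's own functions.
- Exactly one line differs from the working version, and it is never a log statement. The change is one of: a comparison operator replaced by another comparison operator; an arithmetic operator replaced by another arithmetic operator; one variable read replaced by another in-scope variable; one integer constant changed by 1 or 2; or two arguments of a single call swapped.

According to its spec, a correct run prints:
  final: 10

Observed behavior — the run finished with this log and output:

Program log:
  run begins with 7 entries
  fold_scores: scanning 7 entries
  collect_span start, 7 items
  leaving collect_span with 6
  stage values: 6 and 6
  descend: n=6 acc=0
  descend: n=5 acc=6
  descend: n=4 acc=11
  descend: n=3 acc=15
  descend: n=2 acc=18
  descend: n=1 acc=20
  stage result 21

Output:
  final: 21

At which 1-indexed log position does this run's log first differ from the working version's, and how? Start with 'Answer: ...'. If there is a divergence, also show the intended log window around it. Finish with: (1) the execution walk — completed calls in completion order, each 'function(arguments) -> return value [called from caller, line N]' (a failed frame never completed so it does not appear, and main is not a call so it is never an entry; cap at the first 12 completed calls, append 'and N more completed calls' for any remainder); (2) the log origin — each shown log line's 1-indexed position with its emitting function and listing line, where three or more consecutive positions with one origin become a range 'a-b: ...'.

Answer: position 4 — shown 'leaving collect_span with 6', intended 'leaving collect_span with 4'.
Intended log window:
  2: fold_scores: scanning 7 entries
  3: collect_span start, 7 items
  4: leaving collect_span with 4
  5: stage values: 4 and 4
Execution walk:
  collect_span([8, 4, 7, 9, 12, 12, 3]) -> 6  [called from fold_scores, line 18]
  resolve_slot(0, 21) -> 21  [called from resolve_slot, line 5]
  resolve_slot(1, 20) -> 21  [called from resolve_slot, line 5]
  resolve_slot(2, 18) -> 21  [called from resolve_slot, line 5]
  resolve_slot(3, 15) -> 21  [called from resolve_slot, line 5]
  resolve_slot(4, 11) -> 21  [called from resolve_slot, line 5]
  resolve_slot(5, 6) -> 21  [called from resolve_slot, line 5]
  resolve_slot(6, 0) -> 21  [called from fold_scores, line 21]
  fold_scores([8, 4, 7, 9, 12, 12, 3]) -> 21  [called from main, line 27]
Origin of each log line:
  1 — main, line 26
  2 — fold_scores, line 17
  3 — collect_span, line 8
  4 — collect_span, line 13
  5 — fold_scores, line 20
  6-11 — resolve_slot, line 4
  12 — main, line 28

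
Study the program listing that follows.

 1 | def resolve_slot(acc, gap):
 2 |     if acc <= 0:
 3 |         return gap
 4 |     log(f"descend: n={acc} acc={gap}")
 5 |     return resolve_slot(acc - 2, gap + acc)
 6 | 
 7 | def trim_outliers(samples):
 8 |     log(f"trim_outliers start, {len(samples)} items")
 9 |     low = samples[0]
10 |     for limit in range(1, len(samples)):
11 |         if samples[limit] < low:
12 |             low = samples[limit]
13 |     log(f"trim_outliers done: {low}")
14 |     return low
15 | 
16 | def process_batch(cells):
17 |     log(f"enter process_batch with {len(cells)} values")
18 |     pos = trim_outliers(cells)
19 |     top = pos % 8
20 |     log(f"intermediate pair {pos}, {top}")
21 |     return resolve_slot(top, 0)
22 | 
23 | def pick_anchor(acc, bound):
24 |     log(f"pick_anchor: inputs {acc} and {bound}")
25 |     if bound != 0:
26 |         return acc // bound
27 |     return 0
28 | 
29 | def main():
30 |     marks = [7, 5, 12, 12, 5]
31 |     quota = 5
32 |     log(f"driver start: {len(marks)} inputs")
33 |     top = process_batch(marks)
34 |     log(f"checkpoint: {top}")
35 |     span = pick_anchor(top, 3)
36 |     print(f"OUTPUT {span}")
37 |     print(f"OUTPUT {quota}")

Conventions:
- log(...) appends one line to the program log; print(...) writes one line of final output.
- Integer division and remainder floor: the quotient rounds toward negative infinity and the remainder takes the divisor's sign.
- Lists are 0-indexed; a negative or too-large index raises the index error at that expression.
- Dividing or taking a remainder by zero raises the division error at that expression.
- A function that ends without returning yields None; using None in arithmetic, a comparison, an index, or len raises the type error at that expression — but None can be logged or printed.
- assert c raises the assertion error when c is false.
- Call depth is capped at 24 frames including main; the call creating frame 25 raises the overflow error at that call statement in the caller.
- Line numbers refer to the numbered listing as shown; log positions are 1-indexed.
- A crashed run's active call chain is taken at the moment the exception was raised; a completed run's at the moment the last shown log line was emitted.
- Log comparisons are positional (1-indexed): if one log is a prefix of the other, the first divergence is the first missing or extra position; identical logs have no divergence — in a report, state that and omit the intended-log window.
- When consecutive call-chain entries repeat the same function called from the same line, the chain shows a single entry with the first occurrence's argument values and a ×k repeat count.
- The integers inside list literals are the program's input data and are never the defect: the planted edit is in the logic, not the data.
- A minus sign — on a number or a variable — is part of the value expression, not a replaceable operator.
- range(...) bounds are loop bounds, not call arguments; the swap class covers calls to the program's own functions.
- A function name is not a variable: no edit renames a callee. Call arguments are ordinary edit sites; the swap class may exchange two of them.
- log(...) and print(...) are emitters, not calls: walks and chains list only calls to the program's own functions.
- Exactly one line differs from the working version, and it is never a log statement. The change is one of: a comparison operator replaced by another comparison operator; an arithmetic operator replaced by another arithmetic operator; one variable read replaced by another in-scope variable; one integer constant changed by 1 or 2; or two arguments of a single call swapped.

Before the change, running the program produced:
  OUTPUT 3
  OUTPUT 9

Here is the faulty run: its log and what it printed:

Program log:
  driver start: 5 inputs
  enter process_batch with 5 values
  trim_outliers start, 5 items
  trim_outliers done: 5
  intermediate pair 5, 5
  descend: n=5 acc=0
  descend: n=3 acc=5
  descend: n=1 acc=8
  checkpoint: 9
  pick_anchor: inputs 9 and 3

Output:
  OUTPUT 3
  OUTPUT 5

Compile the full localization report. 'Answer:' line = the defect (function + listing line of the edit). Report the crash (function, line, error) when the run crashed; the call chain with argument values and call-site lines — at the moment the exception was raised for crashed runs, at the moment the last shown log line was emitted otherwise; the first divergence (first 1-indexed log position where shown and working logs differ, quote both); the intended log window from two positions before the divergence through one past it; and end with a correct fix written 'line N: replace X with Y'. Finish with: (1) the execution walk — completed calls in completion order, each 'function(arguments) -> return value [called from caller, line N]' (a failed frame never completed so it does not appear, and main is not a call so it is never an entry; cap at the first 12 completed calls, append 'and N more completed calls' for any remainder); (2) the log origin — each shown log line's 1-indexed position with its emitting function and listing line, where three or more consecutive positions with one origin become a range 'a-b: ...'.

Answer: the defect is in main at line 37.
Core observation: Log streams are identical — the defect surfaces only in the printed output.
Call chain: main -> pick_anchor(9, 3) (called at line 35).
First divergence: none; the two logs match at every position.
Execution walk:
  trim_outliers([7, 5, 12, 12, 5]) -> 5  [called from process_batch, line 18]
  resolve_slot(-1, 9) -> 9  [called from resolve_slot, line 5]
  resolve_slot(1, 8) -> 9  [called from resolve_slot, line 5]
  resolve_slot(3, 5) -> 9  [called from resolve_slot, line 5]
  resolve_slot(5, 0) -> 9  [called from process_batch, line 21]
  process_batch([7, 5, 12, 12, 5]) -> 9  [called from main, line 33]
  pick_anchor(9, 3) -> 3  [called from main, line 35]
Log line origins:
  1 — main, line 32
  2 — process_batch, line 17
  3 — trim_outliers, line 8
  4 — trim_outliers, line 13
  5 — process_batch, line 20
  6-8 — resolve_slot, line 4
  9 — main, line 34
  10 — pick_anchor, line 24
A correct fix: line 37: replace `quota` with `top`.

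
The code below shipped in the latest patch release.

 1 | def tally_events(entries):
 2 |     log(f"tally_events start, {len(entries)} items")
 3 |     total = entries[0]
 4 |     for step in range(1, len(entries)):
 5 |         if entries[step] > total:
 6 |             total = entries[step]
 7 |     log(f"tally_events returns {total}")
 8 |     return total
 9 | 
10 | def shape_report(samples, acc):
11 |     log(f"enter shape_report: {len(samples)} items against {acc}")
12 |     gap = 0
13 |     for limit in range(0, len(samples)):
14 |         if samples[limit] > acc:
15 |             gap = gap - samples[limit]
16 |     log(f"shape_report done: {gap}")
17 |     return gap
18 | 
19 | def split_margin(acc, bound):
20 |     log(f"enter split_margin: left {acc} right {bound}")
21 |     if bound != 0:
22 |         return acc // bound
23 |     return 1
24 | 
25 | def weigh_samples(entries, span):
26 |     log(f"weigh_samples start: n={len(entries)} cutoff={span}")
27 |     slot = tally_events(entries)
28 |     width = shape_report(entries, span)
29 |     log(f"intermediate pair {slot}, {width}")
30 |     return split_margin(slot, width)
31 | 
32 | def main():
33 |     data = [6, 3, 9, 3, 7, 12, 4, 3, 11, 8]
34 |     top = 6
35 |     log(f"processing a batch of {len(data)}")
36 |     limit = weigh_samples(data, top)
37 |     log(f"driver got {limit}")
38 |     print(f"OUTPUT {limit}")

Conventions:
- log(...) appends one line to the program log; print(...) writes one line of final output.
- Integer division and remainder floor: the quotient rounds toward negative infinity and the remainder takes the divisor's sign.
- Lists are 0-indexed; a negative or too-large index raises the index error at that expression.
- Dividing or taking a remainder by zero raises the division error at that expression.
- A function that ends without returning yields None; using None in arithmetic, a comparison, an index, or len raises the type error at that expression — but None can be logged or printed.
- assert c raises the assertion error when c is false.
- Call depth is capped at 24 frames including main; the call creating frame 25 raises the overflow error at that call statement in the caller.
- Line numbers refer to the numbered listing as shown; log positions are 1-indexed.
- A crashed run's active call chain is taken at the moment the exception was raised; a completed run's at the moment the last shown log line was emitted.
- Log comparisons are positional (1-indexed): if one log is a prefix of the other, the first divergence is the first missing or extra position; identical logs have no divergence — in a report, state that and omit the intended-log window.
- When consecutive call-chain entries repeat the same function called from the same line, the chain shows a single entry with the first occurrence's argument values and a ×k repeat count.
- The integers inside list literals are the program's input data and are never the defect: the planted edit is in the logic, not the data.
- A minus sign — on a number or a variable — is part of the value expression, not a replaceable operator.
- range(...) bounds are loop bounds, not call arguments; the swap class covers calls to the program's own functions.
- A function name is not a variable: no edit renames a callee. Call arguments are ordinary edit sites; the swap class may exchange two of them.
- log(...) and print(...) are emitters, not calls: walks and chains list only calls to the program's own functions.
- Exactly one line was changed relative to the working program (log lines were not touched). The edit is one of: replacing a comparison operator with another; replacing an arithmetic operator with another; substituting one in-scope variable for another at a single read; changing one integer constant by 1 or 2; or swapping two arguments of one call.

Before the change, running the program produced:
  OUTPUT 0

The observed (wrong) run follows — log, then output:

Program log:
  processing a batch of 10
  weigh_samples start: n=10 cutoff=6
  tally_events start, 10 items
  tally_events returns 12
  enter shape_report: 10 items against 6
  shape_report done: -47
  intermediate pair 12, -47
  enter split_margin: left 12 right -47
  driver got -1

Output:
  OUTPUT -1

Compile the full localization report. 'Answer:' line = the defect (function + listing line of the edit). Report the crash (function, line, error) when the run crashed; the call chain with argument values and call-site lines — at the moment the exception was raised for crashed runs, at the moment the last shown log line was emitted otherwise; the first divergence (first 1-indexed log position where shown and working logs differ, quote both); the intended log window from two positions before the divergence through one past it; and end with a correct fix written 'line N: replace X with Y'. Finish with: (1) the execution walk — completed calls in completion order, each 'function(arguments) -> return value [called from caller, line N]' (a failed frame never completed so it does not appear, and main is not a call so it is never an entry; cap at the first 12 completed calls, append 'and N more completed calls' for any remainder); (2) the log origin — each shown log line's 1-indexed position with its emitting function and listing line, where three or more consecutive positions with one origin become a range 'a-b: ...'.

Answer: the defect is in shape_report at line 15.
Core observation: Log line 6 is where behavior first shows: 'shape_report done: -47' appears instead of 'shape_report done: 47'.
Call chain: main.
First divergence: position 6; shown 'shape_report done: -47' vs intended 'shape_report done: 47'.
Intended log window:
  4: tally_events returns 12
  5: enter shape_report: 10 items against 6
  6: shape_report done: 47
  7: intermediate pair 12, 47
Execution walk:
  tally_events([6, 3, 9, 3, 7, 12, 4, 3, 11, 8]) -> 12  [called from weigh_samples, line 27]
  shape_report([6, 3, 9, 3, 7, 12, 4, 3, 11, 8], 6) -> -47  [called from weigh_samples, line 28]
  split_margin(12, -47) -> -1  [called from weigh_samples, line 30]
  weigh_samples([6, 3, 9, 3, 7, 12, 4, 3, 11, 8], 6) -> -1  [called from main, line 36]
Log origins:
  1 — main, line 35
  2 — weigh_samples, line 26
  3 — tally_events, line 2
  4 — tally_events, line 7
  5 — shape_report, line 11
  6 — shape_report, line 16
  7 — weigh_samples, line 29
  8 — split_margin, line 20
  9 — main, line 37
A correct fix: line 15: replace `-` with `+`.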